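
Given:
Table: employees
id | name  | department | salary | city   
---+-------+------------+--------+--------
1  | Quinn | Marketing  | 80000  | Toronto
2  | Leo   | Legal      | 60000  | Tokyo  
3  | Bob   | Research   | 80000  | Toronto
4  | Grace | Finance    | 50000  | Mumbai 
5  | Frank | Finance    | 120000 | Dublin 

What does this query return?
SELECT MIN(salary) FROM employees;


Salaries: 80000, 60000, 80000, 50000, 120000
MIN = 50000

50000


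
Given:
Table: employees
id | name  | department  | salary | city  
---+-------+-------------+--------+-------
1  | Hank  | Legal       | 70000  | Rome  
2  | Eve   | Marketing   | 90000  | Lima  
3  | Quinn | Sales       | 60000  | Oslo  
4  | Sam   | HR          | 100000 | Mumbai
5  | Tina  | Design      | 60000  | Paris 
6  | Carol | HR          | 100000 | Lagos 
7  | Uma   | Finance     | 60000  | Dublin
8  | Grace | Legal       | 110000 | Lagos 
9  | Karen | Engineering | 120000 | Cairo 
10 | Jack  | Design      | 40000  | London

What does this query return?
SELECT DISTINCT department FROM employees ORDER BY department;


All 'department' values (row order): Legal, Marketing, Sales, HR, Design, HR, Finance, Legal, Engineering, Design
Removing duplicates leaves 7 unique value(s).

7 values:
Design
Engineering
Finance
HR
Legal
Marketing
Sales


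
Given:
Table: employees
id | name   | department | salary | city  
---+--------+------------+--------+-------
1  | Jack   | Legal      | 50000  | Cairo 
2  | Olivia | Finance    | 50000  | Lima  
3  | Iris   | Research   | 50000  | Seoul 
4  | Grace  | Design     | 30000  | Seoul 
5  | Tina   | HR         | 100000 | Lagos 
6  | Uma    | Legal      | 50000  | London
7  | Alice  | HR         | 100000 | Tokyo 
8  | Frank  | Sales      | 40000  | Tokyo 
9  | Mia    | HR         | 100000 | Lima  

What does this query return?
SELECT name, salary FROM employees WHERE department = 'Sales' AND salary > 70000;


Filtering: department = 'Sales' AND salary > 70000
Matching: 0 rows

Empty result set (0 rows)


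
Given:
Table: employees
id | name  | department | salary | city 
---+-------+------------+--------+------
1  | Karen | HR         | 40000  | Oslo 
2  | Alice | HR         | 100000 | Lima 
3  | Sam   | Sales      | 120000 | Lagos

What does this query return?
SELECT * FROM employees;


SELECT * returns all 3 rows with all columns

3 rows:
1, Karen, HR, 40000, Oslo
2, Alice, HR, 100000, Lima
3, Sam, Sales, 120000, Lagos


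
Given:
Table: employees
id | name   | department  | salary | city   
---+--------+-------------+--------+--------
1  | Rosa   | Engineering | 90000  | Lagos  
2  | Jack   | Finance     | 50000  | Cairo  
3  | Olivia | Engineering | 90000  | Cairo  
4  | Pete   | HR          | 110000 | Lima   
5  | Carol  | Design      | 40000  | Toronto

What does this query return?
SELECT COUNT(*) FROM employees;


COUNT(*) counts all rows

5


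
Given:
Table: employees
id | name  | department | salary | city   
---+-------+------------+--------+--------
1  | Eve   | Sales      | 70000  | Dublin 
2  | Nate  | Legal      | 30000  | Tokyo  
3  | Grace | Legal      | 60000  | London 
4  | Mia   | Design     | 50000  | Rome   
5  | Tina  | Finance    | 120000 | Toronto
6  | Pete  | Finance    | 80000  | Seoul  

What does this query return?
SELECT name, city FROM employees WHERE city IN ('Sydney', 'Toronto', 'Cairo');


Filtering: city IN ('Sydney', 'Toronto', 'Cairo')
Matching: 1 rows

1 rows:
Tina, Toronto


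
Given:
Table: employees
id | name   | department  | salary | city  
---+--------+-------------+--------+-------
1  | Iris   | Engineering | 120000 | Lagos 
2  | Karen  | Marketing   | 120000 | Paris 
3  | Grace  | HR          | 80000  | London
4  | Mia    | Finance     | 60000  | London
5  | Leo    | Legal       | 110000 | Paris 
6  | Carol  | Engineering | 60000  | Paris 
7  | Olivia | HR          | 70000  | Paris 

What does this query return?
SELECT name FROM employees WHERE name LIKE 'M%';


LIKE 'M%' matches names starting with 'M'
Matching: 1

1 rows:
Mia


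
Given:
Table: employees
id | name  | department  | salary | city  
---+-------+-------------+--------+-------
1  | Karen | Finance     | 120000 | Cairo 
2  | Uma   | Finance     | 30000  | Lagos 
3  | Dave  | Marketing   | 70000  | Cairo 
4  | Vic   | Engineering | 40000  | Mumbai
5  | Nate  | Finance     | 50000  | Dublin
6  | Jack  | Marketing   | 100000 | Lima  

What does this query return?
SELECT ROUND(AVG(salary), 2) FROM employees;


SUM(salary) = 410000
COUNT = 6
ROUND(AVG, 2) = ROUND(410000 / 6, 2) = 68333.33

68333.33


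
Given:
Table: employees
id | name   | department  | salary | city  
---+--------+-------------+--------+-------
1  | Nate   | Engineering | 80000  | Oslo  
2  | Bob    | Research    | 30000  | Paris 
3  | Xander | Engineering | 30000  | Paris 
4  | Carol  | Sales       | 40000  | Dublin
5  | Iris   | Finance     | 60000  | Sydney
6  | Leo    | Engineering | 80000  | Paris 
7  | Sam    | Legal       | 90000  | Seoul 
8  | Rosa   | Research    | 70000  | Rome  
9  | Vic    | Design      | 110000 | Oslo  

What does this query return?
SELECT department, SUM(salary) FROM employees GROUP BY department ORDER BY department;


Summing salary within each department:
  Design: 110000 = 110000
  Engineering: 80000 + 30000 + 80000 = 190000
  Finance: 60000 = 60000
  Legal: 90000 = 90000
  Research: 30000 + 70000 = 100000
  Sales: 40000 = 40000


6 groups:
Design, 110000
Engineering, 190000
Finance, 60000
Legal, 90000
Research, 100000
Sales, 40000


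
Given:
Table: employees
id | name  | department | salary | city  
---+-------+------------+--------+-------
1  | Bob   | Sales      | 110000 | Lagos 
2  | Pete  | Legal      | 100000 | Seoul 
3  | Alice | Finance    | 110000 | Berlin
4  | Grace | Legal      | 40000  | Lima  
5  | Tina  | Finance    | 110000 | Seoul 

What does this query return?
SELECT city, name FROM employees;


Projecting columns: city, name

5 rows:
Lagos, Bob
Seoul, Pete
Berlin, Alice
Lima, Grace
Seoul, Tina


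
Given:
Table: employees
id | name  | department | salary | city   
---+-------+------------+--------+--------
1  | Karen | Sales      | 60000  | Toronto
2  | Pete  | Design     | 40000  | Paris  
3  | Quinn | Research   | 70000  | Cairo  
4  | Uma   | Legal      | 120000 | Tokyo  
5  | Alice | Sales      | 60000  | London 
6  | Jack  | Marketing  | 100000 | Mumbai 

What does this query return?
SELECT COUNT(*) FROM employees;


COUNT(*) counts all rows

6


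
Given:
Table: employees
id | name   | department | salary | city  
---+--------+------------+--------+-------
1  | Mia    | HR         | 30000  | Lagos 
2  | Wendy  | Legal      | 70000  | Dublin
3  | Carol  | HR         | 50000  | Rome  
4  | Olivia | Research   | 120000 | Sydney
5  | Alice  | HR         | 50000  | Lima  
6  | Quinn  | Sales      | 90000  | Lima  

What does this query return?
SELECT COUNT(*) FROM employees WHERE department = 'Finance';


Counting rows where department = 'Finance'


0


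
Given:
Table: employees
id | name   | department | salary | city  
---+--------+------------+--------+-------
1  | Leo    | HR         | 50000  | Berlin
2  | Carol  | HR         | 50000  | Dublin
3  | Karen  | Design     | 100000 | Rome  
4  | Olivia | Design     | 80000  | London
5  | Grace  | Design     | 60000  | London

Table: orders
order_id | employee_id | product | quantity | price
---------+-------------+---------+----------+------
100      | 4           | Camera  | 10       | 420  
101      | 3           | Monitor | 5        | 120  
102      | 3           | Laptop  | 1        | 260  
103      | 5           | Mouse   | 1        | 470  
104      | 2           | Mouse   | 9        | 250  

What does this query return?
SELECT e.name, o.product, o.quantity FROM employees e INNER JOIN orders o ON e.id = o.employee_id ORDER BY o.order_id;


Joining employees.id = orders.employee_id:
  employee Olivia (id=4) -> order Camera
  employee Karen (id=3) -> order Monitor
  employee Karen (id=3) -> order Laptop
  employee Grace (id=5) -> order Mouse
  employee Carol (id=2) -> order Mouse


5 rows:
Olivia, Camera, 10
Karen, Monitor, 5
Karen, Laptop, 1
Grace, Mouse, 1
Carol, Mouse, 9


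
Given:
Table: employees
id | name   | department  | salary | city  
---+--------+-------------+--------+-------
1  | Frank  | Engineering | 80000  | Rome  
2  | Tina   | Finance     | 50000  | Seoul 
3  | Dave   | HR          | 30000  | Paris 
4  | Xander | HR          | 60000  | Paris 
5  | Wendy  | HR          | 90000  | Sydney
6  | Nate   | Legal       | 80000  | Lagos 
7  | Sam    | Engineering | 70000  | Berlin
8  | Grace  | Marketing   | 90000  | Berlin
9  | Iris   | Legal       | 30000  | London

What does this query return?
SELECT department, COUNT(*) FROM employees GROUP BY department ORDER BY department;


Assigning each row to its department group:
  Frank -> Engineering
  Tina -> Finance
  Dave -> HR
  Xander -> HR
  Wendy -> HR
  Nate -> Legal
  Sam -> Engineering
  Grace -> Marketing
  Iris -> Legal


5 groups:
Engineering, 2
Finance, 1
HR, 3
Legal, 2
Marketing, 1


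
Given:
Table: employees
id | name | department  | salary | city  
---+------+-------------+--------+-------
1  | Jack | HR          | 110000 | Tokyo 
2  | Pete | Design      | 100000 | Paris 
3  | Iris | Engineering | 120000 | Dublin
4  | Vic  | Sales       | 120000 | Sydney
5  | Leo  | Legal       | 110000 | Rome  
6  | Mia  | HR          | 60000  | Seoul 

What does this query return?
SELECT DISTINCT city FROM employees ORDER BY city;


All 'city' values (row order): Tokyo, Paris, Dublin, Sydney, Rome, Seoul
Removing duplicates leaves 6 unique value(s).

6 values:
Dublin
Paris
Rome
Seoul
Sydney
Tokyo


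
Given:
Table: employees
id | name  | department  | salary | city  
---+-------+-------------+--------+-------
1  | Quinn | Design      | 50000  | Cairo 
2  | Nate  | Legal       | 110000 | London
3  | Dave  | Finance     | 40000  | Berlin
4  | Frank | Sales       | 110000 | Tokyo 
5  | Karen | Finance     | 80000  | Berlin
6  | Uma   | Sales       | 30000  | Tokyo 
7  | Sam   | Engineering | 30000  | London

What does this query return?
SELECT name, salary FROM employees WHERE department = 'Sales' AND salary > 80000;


Filtering: department = 'Sales' AND salary > 80000
Matching: 1 rows

1 rows:
Frank, 110000


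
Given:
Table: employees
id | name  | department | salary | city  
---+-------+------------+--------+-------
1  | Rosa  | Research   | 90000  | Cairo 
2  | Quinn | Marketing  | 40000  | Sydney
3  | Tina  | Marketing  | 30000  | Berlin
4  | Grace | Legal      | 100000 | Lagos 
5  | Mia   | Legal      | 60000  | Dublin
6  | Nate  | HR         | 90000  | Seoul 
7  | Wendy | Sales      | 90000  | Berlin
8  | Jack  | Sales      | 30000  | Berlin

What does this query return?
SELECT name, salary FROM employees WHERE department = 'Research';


Filtering: department = 'Research'
Matching rows: 1

1 rows:
Rosa, 90000


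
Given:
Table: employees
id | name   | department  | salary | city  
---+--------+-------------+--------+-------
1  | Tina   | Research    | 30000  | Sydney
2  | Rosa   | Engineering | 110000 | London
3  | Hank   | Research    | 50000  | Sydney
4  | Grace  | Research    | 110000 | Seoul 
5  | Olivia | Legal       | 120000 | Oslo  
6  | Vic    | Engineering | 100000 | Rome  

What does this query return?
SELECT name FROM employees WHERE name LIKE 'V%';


LIKE 'V%' matches names starting with 'V'
Matching: 1

1 rows:
Vic


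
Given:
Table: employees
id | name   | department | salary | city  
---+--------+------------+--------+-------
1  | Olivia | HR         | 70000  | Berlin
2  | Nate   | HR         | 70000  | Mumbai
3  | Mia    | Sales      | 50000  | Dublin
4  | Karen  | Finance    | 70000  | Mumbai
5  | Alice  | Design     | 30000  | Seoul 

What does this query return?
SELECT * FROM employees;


SELECT * returns all 5 rows with all columns

5 rows:
1, Olivia, HR, 70000, Berlin
2, Nate, HR, 70000, Mumbai
3, Mia, Sales, 50000, Dublin
4, Karen, Finance, 70000, Mumbai
5, Alice, Design, 30000, Seoul


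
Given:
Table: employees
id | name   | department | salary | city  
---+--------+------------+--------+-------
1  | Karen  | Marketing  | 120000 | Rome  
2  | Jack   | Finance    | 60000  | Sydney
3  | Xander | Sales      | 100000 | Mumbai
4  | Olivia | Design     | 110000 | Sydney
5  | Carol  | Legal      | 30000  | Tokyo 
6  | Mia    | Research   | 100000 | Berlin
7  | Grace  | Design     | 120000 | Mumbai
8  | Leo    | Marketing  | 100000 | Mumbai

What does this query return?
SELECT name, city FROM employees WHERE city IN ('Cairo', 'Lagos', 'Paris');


Filtering: city IN ('Cairo', 'Lagos', 'Paris')
Matching: 0 rows

Empty result set (0 rows)


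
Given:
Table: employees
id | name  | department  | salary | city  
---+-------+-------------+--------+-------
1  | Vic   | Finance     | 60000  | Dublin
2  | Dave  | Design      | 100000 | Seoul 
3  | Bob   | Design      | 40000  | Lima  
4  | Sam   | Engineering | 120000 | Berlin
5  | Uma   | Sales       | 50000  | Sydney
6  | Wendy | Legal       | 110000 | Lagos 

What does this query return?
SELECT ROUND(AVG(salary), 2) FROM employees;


SUM(salary) = 480000
COUNT = 6
ROUND(AVG, 2) = ROUND(480000 / 6, 2) = 80000.0

80000.0


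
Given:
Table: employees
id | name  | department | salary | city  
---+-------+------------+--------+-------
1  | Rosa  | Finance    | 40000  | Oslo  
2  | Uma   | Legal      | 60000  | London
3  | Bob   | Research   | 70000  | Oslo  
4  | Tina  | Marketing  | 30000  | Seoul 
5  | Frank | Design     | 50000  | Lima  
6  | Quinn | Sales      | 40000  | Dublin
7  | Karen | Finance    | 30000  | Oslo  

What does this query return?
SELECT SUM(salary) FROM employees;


SUM(salary) = 40000 + 60000 + 70000 + 30000 + 50000 + 40000 + 30000 = 320000

320000


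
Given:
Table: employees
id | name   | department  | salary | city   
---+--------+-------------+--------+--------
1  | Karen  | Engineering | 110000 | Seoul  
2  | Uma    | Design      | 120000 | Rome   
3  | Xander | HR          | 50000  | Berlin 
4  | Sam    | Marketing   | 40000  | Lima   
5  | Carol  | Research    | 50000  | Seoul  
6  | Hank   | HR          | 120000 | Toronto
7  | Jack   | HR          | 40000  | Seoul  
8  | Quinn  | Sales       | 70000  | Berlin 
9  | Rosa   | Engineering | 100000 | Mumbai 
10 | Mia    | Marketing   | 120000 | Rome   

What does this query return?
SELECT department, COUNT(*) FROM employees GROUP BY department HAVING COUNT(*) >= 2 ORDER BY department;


Groups with count >= 2:
  Engineering: 2 -> PASS
  HR: 3 -> PASS
  Marketing: 2 -> PASS
  Design: 1 -> filtered out
  Research: 1 -> filtered out
  Sales: 1 -> filtered out


3 groups:
Engineering, 2
HR, 3
Marketing, 2


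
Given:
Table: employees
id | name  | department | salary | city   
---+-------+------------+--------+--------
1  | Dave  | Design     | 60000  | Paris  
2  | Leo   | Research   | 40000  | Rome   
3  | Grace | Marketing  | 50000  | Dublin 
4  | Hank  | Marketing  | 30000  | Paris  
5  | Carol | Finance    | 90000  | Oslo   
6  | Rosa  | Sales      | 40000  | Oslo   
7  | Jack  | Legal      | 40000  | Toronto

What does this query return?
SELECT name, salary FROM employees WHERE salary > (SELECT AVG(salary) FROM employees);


Subquery: AVG(salary) = 50000.0
Filtering: salary > 50000.0
  Dave (60000) -> MATCH
  Carol (90000) -> MATCH


2 rows:
Dave, 60000
Carol, 90000


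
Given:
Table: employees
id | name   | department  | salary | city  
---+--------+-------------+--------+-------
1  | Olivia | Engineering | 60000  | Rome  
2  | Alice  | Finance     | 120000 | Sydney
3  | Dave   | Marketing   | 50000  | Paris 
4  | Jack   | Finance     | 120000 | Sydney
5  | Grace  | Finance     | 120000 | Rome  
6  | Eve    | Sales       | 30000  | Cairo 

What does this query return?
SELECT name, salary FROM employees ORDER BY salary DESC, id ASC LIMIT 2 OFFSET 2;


Sort by salary DESC (id ASC tiebreak), then skip 2 and take 2
Rows 3 through 4

2 rows:
Grace, 120000
Olivia, 60000


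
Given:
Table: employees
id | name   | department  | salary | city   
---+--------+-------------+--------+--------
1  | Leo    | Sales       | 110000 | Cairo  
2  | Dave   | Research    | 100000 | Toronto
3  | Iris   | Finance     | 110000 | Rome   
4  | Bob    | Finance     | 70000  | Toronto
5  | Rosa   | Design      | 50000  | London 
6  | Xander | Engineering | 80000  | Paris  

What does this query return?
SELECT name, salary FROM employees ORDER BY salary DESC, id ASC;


Sorting by salary DESC, then id ASC for ties

6 rows:
Leo, 110000
Iris, 110000
Dave, 100000
Xander, 80000
Bob, 70000
Rosa, 50000


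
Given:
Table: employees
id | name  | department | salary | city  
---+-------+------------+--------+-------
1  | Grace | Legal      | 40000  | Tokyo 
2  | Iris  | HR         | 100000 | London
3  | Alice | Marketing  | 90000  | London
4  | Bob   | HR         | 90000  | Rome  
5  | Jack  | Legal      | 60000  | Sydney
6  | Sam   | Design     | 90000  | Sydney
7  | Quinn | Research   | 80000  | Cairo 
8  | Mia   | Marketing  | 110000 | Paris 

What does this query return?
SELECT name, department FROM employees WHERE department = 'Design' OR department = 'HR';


Filtering: department = 'Design' OR 'HR'
Matching: 3 rows

3 rows:
Iris, HR
Bob, HR
Sam, Design


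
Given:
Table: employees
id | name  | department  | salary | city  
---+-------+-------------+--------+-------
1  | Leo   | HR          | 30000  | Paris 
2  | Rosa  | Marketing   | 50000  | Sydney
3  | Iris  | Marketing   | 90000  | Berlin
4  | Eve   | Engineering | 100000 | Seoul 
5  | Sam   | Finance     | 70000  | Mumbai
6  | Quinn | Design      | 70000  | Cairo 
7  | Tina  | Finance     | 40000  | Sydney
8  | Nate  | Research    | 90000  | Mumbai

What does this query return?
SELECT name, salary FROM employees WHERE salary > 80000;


Filtering: salary > 80000
Matching: 3 rows

3 rows:
Iris, 90000
Eve, 100000
Nate, 90000


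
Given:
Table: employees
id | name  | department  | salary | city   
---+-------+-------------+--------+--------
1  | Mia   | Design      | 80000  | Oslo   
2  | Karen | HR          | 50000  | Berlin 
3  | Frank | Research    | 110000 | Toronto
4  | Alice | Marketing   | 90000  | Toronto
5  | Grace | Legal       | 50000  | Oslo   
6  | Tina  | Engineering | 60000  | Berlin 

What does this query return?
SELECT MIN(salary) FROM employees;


Salaries: 80000, 50000, 110000, 90000, 50000, 60000
MIN = 50000

50000


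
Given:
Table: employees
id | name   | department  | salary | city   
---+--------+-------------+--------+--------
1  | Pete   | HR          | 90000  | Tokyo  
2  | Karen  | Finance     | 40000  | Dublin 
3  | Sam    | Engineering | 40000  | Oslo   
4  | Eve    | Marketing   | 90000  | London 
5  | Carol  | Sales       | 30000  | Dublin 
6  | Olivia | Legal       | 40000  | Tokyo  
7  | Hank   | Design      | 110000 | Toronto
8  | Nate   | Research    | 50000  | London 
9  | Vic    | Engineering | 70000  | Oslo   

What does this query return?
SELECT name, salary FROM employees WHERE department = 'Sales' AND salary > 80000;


Filtering: department = 'Sales' AND salary > 80000
Matching: 0 rows

Empty result set (0 rows)


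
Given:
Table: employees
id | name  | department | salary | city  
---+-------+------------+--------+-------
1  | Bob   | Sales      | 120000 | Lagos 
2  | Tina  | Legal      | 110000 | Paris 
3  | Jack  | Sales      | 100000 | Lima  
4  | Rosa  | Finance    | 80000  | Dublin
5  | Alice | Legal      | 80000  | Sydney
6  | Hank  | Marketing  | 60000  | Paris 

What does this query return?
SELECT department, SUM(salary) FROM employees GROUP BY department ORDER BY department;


Summing salary within each department:
  Finance: 80000 = 80000
  Legal: 110000 + 80000 = 190000
  Marketing: 60000 = 60000
  Sales: 120000 + 100000 = 220000


4 groups:
Finance, 80000
Legal, 190000
Marketing, 60000
Sales, 220000


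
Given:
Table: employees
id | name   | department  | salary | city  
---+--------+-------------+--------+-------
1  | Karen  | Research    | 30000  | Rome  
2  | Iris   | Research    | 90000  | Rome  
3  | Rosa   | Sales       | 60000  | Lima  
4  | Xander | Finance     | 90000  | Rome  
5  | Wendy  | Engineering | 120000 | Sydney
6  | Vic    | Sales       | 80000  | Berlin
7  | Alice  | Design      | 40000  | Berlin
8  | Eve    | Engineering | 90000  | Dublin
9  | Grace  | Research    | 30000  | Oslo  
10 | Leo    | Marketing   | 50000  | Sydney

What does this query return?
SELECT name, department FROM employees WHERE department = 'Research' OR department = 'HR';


Filtering: department = 'Research' OR 'HR'
Matching: 3 rows

3 rows:
Karen, Research
Iris, Research
Grace, Research


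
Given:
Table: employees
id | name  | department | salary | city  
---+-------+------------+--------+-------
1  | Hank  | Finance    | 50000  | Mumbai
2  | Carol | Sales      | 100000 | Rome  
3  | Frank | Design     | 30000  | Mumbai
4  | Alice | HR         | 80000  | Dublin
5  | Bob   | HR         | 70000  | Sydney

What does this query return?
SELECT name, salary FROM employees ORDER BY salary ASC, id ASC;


Sorting by salary ASC, then id ASC for ties

5 rows:
Frank, 30000
Hank, 50000
Bob, 70000
Alice, 80000
Carol, 100000


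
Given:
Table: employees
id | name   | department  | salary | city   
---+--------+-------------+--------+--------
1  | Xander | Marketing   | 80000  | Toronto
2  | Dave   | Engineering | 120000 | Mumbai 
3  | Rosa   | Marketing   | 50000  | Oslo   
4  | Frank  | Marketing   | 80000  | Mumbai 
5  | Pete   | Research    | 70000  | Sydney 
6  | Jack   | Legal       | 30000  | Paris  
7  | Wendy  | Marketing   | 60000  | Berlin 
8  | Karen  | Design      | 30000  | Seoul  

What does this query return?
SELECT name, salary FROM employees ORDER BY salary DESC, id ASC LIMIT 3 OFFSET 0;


Sort by salary DESC (id ASC tiebreak), then skip 0 and take 3
Rows 1 through 3

3 rows:
Dave, 120000
Xander, 80000
Frank, 80000


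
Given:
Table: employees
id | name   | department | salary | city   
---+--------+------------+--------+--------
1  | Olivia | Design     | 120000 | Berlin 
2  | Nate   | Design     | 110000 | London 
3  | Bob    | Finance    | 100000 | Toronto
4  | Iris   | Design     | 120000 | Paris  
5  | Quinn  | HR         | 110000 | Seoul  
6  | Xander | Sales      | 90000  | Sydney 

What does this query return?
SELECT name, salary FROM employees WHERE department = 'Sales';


Filtering: department = 'Sales'
Matching rows: 1

1 rows:
Xander, 90000


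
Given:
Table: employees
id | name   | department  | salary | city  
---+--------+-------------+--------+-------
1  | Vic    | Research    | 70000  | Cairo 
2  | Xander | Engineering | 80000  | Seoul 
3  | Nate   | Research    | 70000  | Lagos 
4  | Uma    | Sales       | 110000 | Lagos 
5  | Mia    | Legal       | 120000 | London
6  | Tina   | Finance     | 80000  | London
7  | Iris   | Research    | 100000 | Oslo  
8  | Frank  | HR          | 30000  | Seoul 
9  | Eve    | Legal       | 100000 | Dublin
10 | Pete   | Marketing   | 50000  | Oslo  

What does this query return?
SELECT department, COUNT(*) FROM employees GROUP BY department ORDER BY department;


Assigning each row to its department group:
  Vic -> Research
  Xander -> Engineering
  Nate -> Research
  Uma -> Sales
  Mia -> Legal
  Tina -> Finance
  Iris -> Research
  Frank -> HR
  Eve -> Legal
  Pete -> Marketing


7 groups:
Engineering, 1
Finance, 1
HR, 1
Legal, 2
Marketing, 1
Research, 3
Sales, 1


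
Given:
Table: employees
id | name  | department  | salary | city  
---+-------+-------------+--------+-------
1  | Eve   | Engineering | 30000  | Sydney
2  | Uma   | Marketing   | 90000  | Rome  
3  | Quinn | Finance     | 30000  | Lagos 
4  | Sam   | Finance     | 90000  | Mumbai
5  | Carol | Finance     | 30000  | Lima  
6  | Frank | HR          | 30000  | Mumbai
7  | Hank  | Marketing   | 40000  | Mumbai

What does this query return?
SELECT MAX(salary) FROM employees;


Salaries: 30000, 90000, 30000, 90000, 30000, 30000, 40000
MAX = 90000

90000


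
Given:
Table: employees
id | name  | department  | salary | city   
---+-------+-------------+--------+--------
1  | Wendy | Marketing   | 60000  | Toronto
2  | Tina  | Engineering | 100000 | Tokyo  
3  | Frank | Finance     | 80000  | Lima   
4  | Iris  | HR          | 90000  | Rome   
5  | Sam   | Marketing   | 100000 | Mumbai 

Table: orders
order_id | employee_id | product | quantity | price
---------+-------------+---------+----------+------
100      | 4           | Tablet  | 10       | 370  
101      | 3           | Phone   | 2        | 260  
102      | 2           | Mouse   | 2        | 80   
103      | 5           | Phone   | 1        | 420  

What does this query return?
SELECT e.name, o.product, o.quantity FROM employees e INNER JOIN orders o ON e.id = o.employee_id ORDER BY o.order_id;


Joining employees.id = orders.employee_id:
  employee Iris (id=4) -> order Tablet
  employee Frank (id=3) -> order Phone
  employee Tina (id=2) -> order Mouse
  employee Sam (id=5) -> order Phone


4 rows:
Iris, Tablet, 10
Frank, Phone, 2
Tina, Mouse, 2
Sam, Phone, 1


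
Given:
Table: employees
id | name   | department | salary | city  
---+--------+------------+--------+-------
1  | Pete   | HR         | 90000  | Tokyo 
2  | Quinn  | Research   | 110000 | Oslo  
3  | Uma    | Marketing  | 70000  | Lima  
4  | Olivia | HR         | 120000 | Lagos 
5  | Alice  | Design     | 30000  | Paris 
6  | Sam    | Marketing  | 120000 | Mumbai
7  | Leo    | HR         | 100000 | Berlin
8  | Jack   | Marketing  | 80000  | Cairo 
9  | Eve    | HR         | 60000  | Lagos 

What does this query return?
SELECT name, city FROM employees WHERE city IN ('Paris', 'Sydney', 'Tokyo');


Filtering: city IN ('Paris', 'Sydney', 'Tokyo')
Matching: 2 rows

2 rows:
Pete, Tokyo
Alice, Paris


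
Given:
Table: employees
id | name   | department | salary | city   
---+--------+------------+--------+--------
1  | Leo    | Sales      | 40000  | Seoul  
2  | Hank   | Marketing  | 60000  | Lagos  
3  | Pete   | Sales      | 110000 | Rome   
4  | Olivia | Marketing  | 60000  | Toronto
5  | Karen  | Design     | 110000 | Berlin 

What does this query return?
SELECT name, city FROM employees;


Projecting columns: name, city

5 rows:
Leo, Seoul
Hank, Lagos
Pete, Rome
Olivia, Toronto
Karen, Berlin


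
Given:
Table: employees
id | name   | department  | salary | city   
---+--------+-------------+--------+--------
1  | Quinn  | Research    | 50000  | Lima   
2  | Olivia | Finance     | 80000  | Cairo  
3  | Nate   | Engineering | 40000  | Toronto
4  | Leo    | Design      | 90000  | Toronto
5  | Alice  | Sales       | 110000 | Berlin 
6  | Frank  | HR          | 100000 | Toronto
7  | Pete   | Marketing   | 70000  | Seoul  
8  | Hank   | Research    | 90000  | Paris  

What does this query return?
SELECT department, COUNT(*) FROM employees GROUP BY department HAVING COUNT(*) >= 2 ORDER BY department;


Groups with count >= 2:
  Research: 2 -> PASS
  Design: 1 -> filtered out
  Engineering: 1 -> filtered out
  Finance: 1 -> filtered out
  HR: 1 -> filtered out
  Marketing: 1 -> filtered out
  Sales: 1 -> filtered out


1 groups:
Research, 2


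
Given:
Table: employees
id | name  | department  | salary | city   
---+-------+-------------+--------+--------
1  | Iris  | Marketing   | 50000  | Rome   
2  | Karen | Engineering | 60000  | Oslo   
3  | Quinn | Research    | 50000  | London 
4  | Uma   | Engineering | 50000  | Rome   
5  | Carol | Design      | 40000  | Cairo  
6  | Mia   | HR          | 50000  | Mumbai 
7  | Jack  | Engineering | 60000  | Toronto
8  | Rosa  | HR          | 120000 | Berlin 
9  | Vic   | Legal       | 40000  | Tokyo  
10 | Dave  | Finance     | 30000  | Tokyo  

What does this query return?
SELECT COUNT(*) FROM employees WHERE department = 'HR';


Counting rows where department = 'HR'
  Mia -> MATCH
  Rosa -> MATCH


2


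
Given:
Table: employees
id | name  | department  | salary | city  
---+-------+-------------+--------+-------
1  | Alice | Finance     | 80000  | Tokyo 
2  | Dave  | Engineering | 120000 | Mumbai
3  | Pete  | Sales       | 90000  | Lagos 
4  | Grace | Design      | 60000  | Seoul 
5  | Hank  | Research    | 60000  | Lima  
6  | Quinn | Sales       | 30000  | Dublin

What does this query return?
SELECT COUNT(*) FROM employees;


COUNT(*) counts all rows

6


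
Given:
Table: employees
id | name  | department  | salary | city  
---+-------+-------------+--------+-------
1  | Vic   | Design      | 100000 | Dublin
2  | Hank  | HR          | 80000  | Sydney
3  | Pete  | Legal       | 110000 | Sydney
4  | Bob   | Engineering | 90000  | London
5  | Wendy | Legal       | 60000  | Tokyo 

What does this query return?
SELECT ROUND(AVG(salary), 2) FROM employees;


SUM(salary) = 440000
COUNT = 5
ROUND(AVG, 2) = ROUND(440000 / 5, 2) = 88000.0

88000.0


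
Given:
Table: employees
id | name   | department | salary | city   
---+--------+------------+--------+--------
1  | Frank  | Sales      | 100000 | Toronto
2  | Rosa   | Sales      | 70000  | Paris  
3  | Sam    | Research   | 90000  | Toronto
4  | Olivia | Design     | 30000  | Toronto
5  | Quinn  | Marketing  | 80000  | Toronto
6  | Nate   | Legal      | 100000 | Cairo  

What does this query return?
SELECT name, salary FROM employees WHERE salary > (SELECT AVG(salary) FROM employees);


Subquery: AVG(salary) = 78333.33
Filtering: salary > 78333.33
  Frank (100000) -> MATCH
  Sam (90000) -> MATCH
  Quinn (80000) -> MATCH
  Nate (100000) -> MATCH


4 rows:
Frank, 100000
Sam, 90000
Quinn, 80000
Nate, 100000


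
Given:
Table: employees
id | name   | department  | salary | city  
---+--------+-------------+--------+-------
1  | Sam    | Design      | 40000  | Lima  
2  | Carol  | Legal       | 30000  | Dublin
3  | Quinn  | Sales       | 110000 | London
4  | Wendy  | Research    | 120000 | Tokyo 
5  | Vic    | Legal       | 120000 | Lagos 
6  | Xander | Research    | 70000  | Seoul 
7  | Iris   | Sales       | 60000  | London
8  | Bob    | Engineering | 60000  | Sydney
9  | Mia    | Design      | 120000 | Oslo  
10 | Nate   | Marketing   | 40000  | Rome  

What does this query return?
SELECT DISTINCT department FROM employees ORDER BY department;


All 'department' values (row order): Design, Legal, Sales, Research, Legal, Research, Sales, Engineering, Design, Marketing
Removing duplicates leaves 6 unique value(s).

6 values:
Design
Engineering
Legal
Marketing
Research
Sales


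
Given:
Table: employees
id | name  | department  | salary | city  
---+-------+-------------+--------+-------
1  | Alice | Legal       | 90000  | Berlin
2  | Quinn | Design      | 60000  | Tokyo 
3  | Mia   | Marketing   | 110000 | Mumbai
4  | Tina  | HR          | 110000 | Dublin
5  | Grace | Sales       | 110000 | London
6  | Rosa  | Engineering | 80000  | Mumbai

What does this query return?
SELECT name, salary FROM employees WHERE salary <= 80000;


Filtering: salary <= 80000
Matching: 2 rows

2 rows:
Quinn, 60000
Rosa, 80000


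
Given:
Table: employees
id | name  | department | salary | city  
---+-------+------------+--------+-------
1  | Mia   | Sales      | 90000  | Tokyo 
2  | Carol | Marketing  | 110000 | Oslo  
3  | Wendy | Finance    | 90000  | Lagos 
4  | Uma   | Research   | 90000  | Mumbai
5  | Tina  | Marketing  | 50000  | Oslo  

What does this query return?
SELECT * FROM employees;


SELECT * returns all 5 rows with all columns

5 rows:
1, Mia, Sales, 90000, Tokyo
2, Carol, Marketing, 110000, Oslo
3, Wendy, Finance, 90000, Lagos
4, Uma, Research, 90000, Mumbai
5, Tina, Marketing, 50000, Oslo


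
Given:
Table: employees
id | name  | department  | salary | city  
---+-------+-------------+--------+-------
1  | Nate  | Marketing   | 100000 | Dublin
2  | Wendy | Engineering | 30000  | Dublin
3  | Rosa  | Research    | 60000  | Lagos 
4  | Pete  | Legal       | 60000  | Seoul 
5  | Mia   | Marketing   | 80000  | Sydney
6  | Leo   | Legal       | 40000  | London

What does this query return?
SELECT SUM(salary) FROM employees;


SUM(salary) = 100000 + 30000 + 60000 + 60000 + 80000 + 40000 = 370000

370000


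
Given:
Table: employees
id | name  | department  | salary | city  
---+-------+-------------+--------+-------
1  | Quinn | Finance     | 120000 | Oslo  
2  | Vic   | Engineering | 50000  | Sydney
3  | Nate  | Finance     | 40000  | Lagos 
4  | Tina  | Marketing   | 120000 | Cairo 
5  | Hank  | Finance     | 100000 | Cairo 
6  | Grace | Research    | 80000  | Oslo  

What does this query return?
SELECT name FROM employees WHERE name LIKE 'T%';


LIKE 'T%' matches names starting with 'T'
Matching: 1

1 rows:
Tina


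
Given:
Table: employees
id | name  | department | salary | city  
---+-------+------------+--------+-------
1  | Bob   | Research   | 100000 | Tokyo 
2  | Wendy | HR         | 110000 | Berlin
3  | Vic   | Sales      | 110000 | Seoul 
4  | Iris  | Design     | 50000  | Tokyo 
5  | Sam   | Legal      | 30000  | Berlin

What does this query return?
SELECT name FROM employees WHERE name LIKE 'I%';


LIKE 'I%' matches names starting with 'I'
Matching: 1

1 rows:
Iris


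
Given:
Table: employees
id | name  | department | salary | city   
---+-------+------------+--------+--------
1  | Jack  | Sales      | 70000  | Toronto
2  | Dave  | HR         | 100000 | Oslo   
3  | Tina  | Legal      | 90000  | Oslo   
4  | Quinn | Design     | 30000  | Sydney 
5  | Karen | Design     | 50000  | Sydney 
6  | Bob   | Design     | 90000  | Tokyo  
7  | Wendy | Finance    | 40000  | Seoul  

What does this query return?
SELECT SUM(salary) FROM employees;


SUM(salary) = 70000 + 100000 + 90000 + 30000 + 50000 + 90000 + 40000 = 470000

470000


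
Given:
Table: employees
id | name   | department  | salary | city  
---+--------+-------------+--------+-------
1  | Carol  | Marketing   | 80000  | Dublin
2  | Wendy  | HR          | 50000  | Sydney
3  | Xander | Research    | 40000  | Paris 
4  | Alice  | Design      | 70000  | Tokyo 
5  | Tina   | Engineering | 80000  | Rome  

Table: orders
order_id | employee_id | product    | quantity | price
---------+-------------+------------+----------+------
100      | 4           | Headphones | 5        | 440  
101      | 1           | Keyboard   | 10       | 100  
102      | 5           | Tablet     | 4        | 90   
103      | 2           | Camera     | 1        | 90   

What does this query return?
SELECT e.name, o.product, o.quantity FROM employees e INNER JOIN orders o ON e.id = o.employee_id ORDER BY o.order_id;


Joining employees.id = orders.employee_id:
  employee Alice (id=4) -> order Headphones
  employee Carol (id=1) -> order Keyboard
  employee Tina (id=5) -> order Tablet
  employee Wendy (id=2) -> order Camera


4 rows:
Alice, Headphones, 5
Carol, Keyboard, 10
Tina, Tablet, 4
Wendy, Camera, 1


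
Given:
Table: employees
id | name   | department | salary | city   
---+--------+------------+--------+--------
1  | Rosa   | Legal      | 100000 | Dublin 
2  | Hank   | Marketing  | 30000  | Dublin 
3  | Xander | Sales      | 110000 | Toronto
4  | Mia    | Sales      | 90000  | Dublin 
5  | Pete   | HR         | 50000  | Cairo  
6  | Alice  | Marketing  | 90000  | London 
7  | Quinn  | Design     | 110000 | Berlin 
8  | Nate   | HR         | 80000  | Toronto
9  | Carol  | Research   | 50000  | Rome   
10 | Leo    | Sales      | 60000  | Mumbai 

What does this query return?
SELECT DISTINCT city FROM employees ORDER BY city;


All 'city' values (row order): Dublin, Dublin, Toronto, Dublin, Cairo, London, Berlin, Toronto, Rome, Mumbai
Removing duplicates leaves 7 unique value(s).

7 values:
Berlin
Cairo
Dublin
London
Mumbai
Rome
Toronto


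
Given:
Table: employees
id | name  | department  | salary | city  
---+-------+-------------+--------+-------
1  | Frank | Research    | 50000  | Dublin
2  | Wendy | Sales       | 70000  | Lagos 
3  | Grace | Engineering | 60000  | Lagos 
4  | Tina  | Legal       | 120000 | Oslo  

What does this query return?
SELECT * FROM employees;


SELECT * returns all 4 rows with all columns

4 rows:
1, Frank, Research, 50000, Dublin
2, Wendy, Sales, 70000, Lagos
3, Grace, Engineering, 60000, Lagos
4, Tina, Legal, 120000, Oslo


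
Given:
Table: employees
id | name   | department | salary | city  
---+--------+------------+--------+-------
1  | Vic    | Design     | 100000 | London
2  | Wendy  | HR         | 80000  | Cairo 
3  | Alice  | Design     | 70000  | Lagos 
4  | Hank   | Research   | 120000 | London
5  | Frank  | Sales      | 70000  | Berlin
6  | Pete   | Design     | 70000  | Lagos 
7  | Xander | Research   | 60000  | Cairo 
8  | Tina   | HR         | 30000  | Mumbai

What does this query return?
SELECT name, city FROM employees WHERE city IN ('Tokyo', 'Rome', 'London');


Filtering: city IN ('Tokyo', 'Rome', 'London')
Matching: 2 rows

2 rows:
Vic, London
Hank, London


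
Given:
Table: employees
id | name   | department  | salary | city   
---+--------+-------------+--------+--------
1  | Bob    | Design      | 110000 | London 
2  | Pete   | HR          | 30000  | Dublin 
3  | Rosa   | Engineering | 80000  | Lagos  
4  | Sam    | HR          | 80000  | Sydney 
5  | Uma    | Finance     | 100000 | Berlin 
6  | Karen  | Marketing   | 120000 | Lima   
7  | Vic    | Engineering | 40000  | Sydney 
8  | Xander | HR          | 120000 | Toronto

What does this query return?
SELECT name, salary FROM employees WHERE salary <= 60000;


Filtering: salary <= 60000
Matching: 2 rows

2 rows:
Pete, 30000
Vic, 40000


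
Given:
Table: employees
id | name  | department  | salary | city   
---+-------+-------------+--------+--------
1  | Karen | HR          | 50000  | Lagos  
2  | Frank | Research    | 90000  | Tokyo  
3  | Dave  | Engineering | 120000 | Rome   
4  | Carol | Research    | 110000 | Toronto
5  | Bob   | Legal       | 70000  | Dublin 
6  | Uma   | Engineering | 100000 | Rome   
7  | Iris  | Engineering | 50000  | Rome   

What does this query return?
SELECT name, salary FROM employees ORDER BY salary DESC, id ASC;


Sorting by salary DESC, then id ASC for ties

7 rows:
Dave, 120000
Carol, 110000
Uma, 100000
Frank, 90000
Bob, 70000
Karen, 50000
Iris, 50000


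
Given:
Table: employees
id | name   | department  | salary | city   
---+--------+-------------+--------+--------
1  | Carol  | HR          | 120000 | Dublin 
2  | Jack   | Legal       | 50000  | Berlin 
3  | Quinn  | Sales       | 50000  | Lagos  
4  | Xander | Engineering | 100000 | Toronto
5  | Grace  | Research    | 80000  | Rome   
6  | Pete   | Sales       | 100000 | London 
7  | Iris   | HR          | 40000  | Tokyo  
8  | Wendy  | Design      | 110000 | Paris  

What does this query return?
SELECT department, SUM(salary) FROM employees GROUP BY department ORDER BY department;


Summing salary within each department:
  Design: 110000 = 110000
  Engineering: 100000 = 100000
  HR: 120000 + 40000 = 160000
  Legal: 50000 = 50000
  Research: 80000 = 80000
  Sales: 50000 + 100000 = 150000


6 groups:
Design, 110000
Engineering, 100000
HR, 160000
Legal, 50000
Research, 80000
Sales, 150000


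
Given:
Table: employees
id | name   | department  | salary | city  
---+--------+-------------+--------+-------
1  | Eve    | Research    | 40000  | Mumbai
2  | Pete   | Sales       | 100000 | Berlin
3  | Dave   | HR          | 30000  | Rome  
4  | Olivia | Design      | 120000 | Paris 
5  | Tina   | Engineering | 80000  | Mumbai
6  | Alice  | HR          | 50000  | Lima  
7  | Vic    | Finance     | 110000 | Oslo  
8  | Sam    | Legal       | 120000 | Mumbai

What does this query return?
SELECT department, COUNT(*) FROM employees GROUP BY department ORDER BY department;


Assigning each row to its department group:
  Eve -> Research
  Pete -> Sales
  Dave -> HR
  Olivia -> Design
  Tina -> Engineering
  Alice -> HR
  Vic -> Finance
  Sam -> Legal


7 groups:
Design, 1
Engineering, 1
Finance, 1
HR, 2
Legal, 1
Research, 1
Sales, 1


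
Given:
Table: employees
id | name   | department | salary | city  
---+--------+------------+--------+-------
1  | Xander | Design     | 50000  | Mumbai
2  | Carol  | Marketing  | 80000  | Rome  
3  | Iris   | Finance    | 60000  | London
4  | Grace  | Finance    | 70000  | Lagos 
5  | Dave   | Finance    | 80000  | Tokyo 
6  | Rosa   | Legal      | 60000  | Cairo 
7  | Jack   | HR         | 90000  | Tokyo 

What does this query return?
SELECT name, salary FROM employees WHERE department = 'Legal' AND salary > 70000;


Filtering: department = 'Legal' AND salary > 70000
Matching: 0 rows

Empty result set (0 rows)
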